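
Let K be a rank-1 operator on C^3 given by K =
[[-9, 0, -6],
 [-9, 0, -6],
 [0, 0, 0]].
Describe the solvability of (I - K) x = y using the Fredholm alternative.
(I - K) is invertible (det(I - K) = 10 ≠ 0), so for every y in C^3 the equation (I - K) x = y has a unique solution.

K has rank 1, so it is an outer product K = u v^T: every row of K is a multiple of one row vector. Reading off the entries, u = (-3, -3, 0) and v = (3, 0, 2) (row i of K equals u_i·v^T). A rank-one matrix u v^T satisfies K u = u (v·u) and kills the (2)-dimensional subspace v^⊥, so its characteristic polynomial is lambda^2 (lambda - v·u) with v·u = tr K = -9. Hence the eigenvalues of I - K are 1 (multiplicity 2) and 1 - (-9) = 10, so det(I - K) = 10. (Direct check: I - K =
[[10, 0, 6],
 [9, 1, 6],
 [0, 0, 1]]
has determinant 10.) The finite-dimensional Fredholm alternative says: either (I - K) is invertible, or ker(I - K) ≠ {0} and then range(I - K) = ker((I - K)^*)^⊥, with dim ker(I - K) = dim ker((I - K)^*). Since det(I - K) ≠ 0, 1 is not an eigenvalue of K and ker(I - K) = {0}, so we are in the first case: for every y there is a unique x = (I - K)^(-1) y. Explicitly, by the Sherman–Morrison formula, (I - u v^T)^(-1) = I + u v^T/(1 - v·u), i.e. (I - K)^(-1) = I + K/(10).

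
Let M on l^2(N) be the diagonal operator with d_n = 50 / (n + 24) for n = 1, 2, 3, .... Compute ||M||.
||M|| = 2 (attained at n = 1)

For M diagonal, ||M|| = sup_n |d_n| = sup_n 50/(n + 24). This is positive and strictly decreasing in n, so the supremum is attained at n = 1: d_1 = 50/(1 + 24) = 2. Hence ||M|| = 2.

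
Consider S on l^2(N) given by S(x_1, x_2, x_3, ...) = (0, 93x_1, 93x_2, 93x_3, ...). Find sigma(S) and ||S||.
sigma(S) = closed disk {z in C : |z| ≤ 93}; ||S|| = 93

Note S = 93·U where U is the unit right shift (U x)_k = x_{k-1} (with x_0 := 0); so ||S|| = 93||U|| and sigma(S) = 93·sigma(U). ||S x||^2 = sum_{k≥1} |93x_k|^2 = 8649||x||^2, so ||S|| = 93 and sigma(S) ⊂ {|z| ≤ 93}. For any |lambda| < 93, the equation (S - lambda I) x = 0 forces x_1 = 0, then 93x_k = lambda x_{k+1} ⇒ x = 0, so S has no eigenvalues. But (S - lambda I) is not surjective for |lambda| < 93: solving (S - lambda I) x = e_1 would require x_n proportional to (lambda/93)^(-n), which is not in l^2. So every |lambda| < 93 lies in the residual spectrum. The boundary |lambda| = 93 is in the approximate point spectrum (the spectrum is closed). Hence sigma(S) is the closed disk of radius 93.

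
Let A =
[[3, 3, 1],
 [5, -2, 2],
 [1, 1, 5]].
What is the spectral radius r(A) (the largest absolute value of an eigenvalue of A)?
r(A) ≈ 6.6383

The eigenvalues of A are the roots of its characteristic polynomial. With M = A (coefficients from the trace, the sum of principal 2x2 minors, and det A):
  p(λ) = det(λ I - M) = λ^3 - 6λ^2 - 19λ + 98.
No integer candidate from the rational root theorem (±divisors of 98) is a root, so the roots are irrational. The cubic discriminant is Δ = 66892 > 0, so there are three distinct real roots. p(-5) = -82 and p(-4) = 14 have opposite signs, so a root lies in (-5, -4); Newton's method refines it to λ ≈ -4.1746. p(3) = 14 and p(4) = -10 have opposite signs, so a root lies in (3, 4); Newton's method refines it to λ ≈ 3.5363. p(6) = -16 and p(7) = 14 have opposite signs, so a root lies in (6, 7); Newton's method refines it to λ ≈ 6.6383. Check (Vieta): the three roots sum to 6, matching tr M = 6.
Thus the eigenvalues (to 4 decimals) are -4.1746 (modulus 4.1746); 3.5363 (modulus 3.5363); 6.6383 (modulus 6.6383). The spectral radius is the largest modulus: r(A) ≈ 6.6383. (Cross-check: r(A) ≤ ||A||_2 ≈ 7.1317; equality holds whenever A is normal, though it can also hold for some non-normal A.)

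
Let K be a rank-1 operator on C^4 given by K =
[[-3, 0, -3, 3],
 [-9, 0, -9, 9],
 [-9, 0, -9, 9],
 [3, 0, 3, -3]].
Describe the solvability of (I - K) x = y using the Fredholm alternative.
(I - K) is invertible (det(I - K) = 16 ≠ 0), so for every y in C^4 the equation (I - K) x = y has a unique solution.

K has rank 1, so it is an outer product K = u v^T: every row of K is a multiple of one row vector. Reading off the entries, u = (1, 3, 3, -1) and v = (-3, 0, -3, 3) (row i of K equals u_i·v^T). A rank-one matrix u v^T satisfies K u = u (v·u) and kills the (3)-dimensional subspace v^⊥, so its characteristic polynomial is lambda^3 (lambda - v·u) with v·u = tr K = -15. Hence the eigenvalues of I - K are 1 (multiplicity 3) and 1 - (-15) = 16, so det(I - K) = 16. (Direct check: I - K =
[[4, 0, 3, -3],
 [9, 1, 9, -9],
 [9, 0, 10, -9],
 [-3, 0, -3, 4]]
has determinant 16.) The finite-dimensional Fredholm alternative says: either (I - K) is invertible, or ker(I - K) ≠ {0} and then range(I - K) = ker((I - K)^*)^⊥, with dim ker(I - K) = dim ker((I - K)^*). Since det(I - K) ≠ 0, 1 is not an eigenvalue of K and ker(I - K) = {0}, so we are in the first case: for every y there is a unique x = (I - K)^(-1) y. Explicitly, by the Sherman–Morrison formula, (I - u v^T)^(-1) = I + u v^T/(1 - v·u), i.e. (I - K)^(-1) = I + K/(16).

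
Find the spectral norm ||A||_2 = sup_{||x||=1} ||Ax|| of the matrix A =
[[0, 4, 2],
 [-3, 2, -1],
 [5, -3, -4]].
||A||_2 ≈ 8.1331 (= sqrt(largest eigenvalue of A^T A))

||A||_2 = sigma_max(A) = sqrt(lambda_max(A^T A)). Form the symmetric matrix M = A^T A =
[[34, -21, -17],
 [-21, 29, 18],
 [-17, 18, 21]].
Its characteristic polynomial (trace, sum of principal 2x2 minors, determinant of M give the coefficients) is
  p(λ) = det(λ I - M) = λ^3 - 84λ^2 + 1255λ - 4900.
No integer candidate from the rational root theorem (±divisors of 4900) is a root, so the roots are irrational. The cubic discriminant is Δ = 239526500 > 0, so there are three distinct real roots. p(6) = -178 and p(7) = 112 have opposite signs, so a root lies in (6, 7); Newton's method refines it to λ ≈ 6.559. p(11) = 72 and p(12) = -208 have opposite signs, so a root lies in (11, 12); Newton's method refines it to λ ≈ 11.294. p(66) = -478 and p(67) = 2872 have opposite signs, so a root lies in (66, 67); Newton's method refines it to λ ≈ 66.147. Check (Vieta): the three roots sum to 84, matching tr M = 84.
So the eigenvalues of A^T A are ≈ 6.559, 11.294, 66.147 (all ≥ 0, as they must be for A^T A). The largest is λ_max ≈ 66.147, hence ||A||_2 = sqrt(λ_max) ≈ 8.1331.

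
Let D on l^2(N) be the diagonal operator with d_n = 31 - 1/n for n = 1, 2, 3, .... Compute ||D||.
||D|| = 31

For a diagonal operator on l^2 with entries d_n, ||D|| = sup_n |d_n|. Here d_1 = 30, d_2 = 61/2, ..., and d_n = 31 - 1/n increases monotonically toward 31. All terms lie in [30, 31), so |d_n| = d_n and the supremum is the limit 31, which is not attained by any individual d_n. Hence ||D|| = 31.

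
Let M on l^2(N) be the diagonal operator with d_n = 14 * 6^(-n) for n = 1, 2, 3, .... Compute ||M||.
||M|| = 7/3 (attained at n = 1)

For M diagonal, ||M|| = sup_n |d_n|. The sequence d_n = 14 * 6^(-n) is positive and strictly decreasing (ratio 6^(-1) < 1), so the supremum is d_1 = 14/6 = 7/3. Hence ||M|| = 7/3.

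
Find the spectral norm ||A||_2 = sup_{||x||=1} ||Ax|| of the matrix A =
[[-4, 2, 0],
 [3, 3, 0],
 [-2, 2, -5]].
||A||_2 ≈ 6.3705 (= sqrt(largest eigenvalue of A^T A))

||A||_2 = sigma_max(A) = sqrt(lambda_max(A^T A)). Form the symmetric matrix M = A^T A =
[[29, -3, 10],
 [-3, 17, -10],
 [10, -10, 25]].
Its characteristic polynomial (trace, sum of principal 2x2 minors, determinant of M give the coefficients) is
  p(λ) = det(λ I - M) = λ^3 - 71λ^2 + 1434λ - 8100.
No integer candidate from the rational root theorem (±divisors of 8100) is a root, so the roots are irrational. The cubic discriminant is Δ = 47527380 > 0, so there are three distinct real roots. p(9) = -216 and p(10) = 140 have opposite signs, so a root lies in (9, 10); Newton's method refines it to λ ≈ 9.5777. p(20) = 180 and p(21) = -36 have opposite signs, so a root lies in (20, 21); Newton's method refines it to λ ≈ 20.8391. p(40) = -340 and p(41) = 264 have opposite signs, so a root lies in (40, 41); Newton's method refines it to λ ≈ 40.5833. Check (Vieta): the three roots sum to 71, matching tr M = 71.
So the eigenvalues of A^T A are ≈ 9.5777, 20.8391, 40.5833 (all ≥ 0, as they must be for A^T A). The largest is λ_max ≈ 40.5833, hence ||A||_2 = sqrt(λ_max) ≈ 6.3705.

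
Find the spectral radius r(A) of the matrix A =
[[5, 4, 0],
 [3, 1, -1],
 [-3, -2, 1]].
r(A) = (8 + sqrt(44))/2 ≈ 7.3166

The eigenvalues of A are the roots of its characteristic polynomial. With M = A (coefficients from the trace, the sum of principal 2x2 minors, and det A):
  p(λ) = det(λ I - M) = λ^3 - 7λ^2 - 3λ + 5.
By the rational root theorem any rational root is an integer divisor of 5. Testing λ = -1: p(-1) = -1 - 7 + 3 + 5 = 0, so λ = -1 is a root. Dividing out (λ + 1) leaves p(λ) = (λ + 1)(λ^2 - 8λ + 5). For λ^2 - 8λ + 5 the discriminant is 44. It is nonnegative but not a perfect square, so the roots are real and irrational: λ = (8 ± sqrt(44))/2 ≈ 7.3166, 0.6834.
Thus the eigenvalues (to 4 decimals) are 7.3166 (modulus 7.3166); 0.6834 (modulus 0.6834); -1 (modulus 1). The spectral radius is the largest modulus: r(A) = (8 + sqrt(44))/2 ≈ 7.3166. (Cross-check: r(A) ≤ ||A||_2 ≈ 7.9832; equality holds whenever A is normal, though it can also hold for some non-normal A.)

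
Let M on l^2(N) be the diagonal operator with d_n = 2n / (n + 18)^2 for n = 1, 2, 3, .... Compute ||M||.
||M|| = 1/36 (attained at n = 18)

For M diagonal, ||M|| = sup_n |d_n|. Treat f(x) = 2x / (x + 18)^2 for real x > 0. By the quotient rule, f'(x) = 2(18 - x)/(x + 18)^3, which is positive for x < 18 and negative for x > 18. So f has a unique maximum at x = 18, and since 18 is a positive integer, the supremum over n ≥ 1 is attained at n = 18: d_18 = 2·18/(18 + 18)^2 = 2·18/1296 = 1/36. Hence ||M|| = 1/36.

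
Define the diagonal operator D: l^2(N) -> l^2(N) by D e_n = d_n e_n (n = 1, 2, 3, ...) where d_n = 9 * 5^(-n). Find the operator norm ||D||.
||D|| = 9/5 (attained at n = 1)

For D diagonal, ||D|| = sup_n |d_n|. The sequence d_n = 9 * 5^(-n) is positive and strictly decreasing (ratio 5^(-1) < 1), so the supremum is d_1 = 9/5. Hence ||D|| = 9/5.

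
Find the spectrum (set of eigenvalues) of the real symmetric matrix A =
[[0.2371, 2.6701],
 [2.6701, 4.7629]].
sigma(A) ≈ {-1, 6}

A is real symmetric, so its spectrum consists of real eigenvalues. Expanding the characteristic polynomial of the displayed matrix gives
  det(λ I - A) = p(λ) = λ^2 + (-5)λ + (-6).
Solving p(λ) = 0 yields eigenvalues ≈ -1, 6. (A is shown rounded to 4 decimals, so these recover the underlying integer eigenvalues to within that precision.)
Verification: the trace of A = 5 equals the sum of eigenvalues 5, and det(A) ≈ -6.0002 matches the eigenvalue product -6.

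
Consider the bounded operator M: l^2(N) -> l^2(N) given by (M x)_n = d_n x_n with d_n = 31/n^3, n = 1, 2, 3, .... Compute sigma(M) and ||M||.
sigma(M) = {31/n^3 : n ≥ 1} ∪ {0}; ||M|| = 31

A bounded diagonal operator on l^2 with diagonal entries d_n has spectrum equal to the closure of {d_n : n ≥ 1}: every d_n is an eigenvalue (with eigenvector e_n), so {d_n} ⊂ sigma(M); the spectrum is closed, so its closure is too; and for lambda not in the closure, (M - lambda I) has bounded inverse (the diagonal entries 1/(d_n - lambda) are bounded). For our sequence d_n = 31/n^3, n = 1, 2, 3, ...:
  - {d_n} = {31/n^3 : n ≥ 1}; the only limit point is 0
  - closure = {31/n^3 : n ≥ 1} ∪ {0}
For the norm: a diagonal operator has ||M|| = sup_n |d_n|. Here d_n = 31/n^3 is positive and decreasing, so sup_n |d_n| = d_1 = 31. So ||M|| = 31.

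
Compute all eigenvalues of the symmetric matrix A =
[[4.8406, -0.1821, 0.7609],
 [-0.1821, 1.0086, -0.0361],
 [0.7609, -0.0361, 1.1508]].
sigma(A) ≈ {1, 5} (1 with multiplicity 2)

A is real symmetric, so its spectrum consists of real eigenvalues. Expanding the characteristic polynomial of the displayed matrix gives
  det(λ I - A) = p(λ) = λ^3 + (-7)λ^2 + (11)λ + (-5).
Solving p(λ) = 0 yields eigenvalues ≈ 1, 1, 5. (A is shown rounded to 4 decimals, so these recover the underlying integer eigenvalues to within that precision.)
Verification: the trace of A = 7 equals the sum of eigenvalues 7, and det(A) ≈ 5.0001 matches the eigenvalue product 5.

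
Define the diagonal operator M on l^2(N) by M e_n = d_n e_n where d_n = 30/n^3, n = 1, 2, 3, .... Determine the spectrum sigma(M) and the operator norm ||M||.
sigma(M) = {30/n^3 : n ≥ 1} ∪ {0}; ||M|| = 30

A bounded diagonal operator on l^2 with diagonal entries d_n has spectrum equal to the closure of {d_n : n ≥ 1}: every d_n is an eigenvalue (with eigenvector e_n), so {d_n} ⊂ sigma(M); the spectrum is closed, so its closure is too; and for lambda not in the closure, (M - lambda I) has bounded inverse (the diagonal entries 1/(d_n - lambda) are bounded). For our sequence d_n = 30/n^3, n = 1, 2, 3, ...:
  - {d_n} = {30/n^3 : n ≥ 1}; the only limit point is 0
  - closure = {30/n^3 : n ≥ 1} ∪ {0}
For the norm: a diagonal operator has ||M|| = sup_n |d_n|. Here d_n = 30/n^3 is positive and decreasing, so sup_n |d_n| = d_1 = 30. So ||M|| = 30.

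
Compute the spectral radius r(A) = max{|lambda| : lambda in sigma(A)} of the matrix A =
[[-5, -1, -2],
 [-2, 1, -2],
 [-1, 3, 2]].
r(A) ≈ 5.3305

The eigenvalues of A are the roots of its characteristic polynomial. With M = A (coefficients from the trace, the sum of principal 2x2 minors, and det A):
  p(λ) = det(λ I - M) = λ^3 + 2λ^2 - 11λ + 36.
No integer candidate from the rational root theorem (±divisors of 36) is a root, so the roots are irrational. The cubic discriminant is Δ = -44592 < 0, so there is one real root and a complex-conjugate pair. p(-6) = -42 and p(-5) = 16 have opposite signs, so a root lies in (-6, -5); Newton's method refines it to λ ≈ -5.3305. Dividing out (λ - (-5.3305)) leaves approximately λ^2 - 3.3305λ + 6.7535. For λ^2 - 3.3305λ + 6.7535 the discriminant is -15.9217. It is negative, so the remaining roots are the complex-conjugate pair λ ≈ 1.6653 ± 1.9951i. Their product equals the constant term, so |λ|^2 ≈ 6.7535 and |λ| ≈ 2.5988.
Thus the eigenvalues (to 4 decimals) are -5.3305 (modulus 5.3305); 1.6653 ± 1.9951i (modulus 2.5988). The spectral radius is the largest modulus: r(A) ≈ 5.3305. (Cross-check: r(A) ≤ ||A||_2 ≈ 6.0246; equality holds whenever A is normal, though it can also hold for some non-normal A.)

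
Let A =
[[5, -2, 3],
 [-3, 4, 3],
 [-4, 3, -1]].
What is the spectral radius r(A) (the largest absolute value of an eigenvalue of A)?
r(A) ≈ 6.4117

The eigenvalues of A are the roots of its characteristic polynomial. With M = A (coefficients from the trace, the sum of principal 2x2 minors, and det A):
  p(λ) = det(λ I - M) = λ^3 - 8λ^2 + 8λ + 14.
No integer candidate from the rational root theorem (±divisors of 14) is a root, so the roots are irrational. The cubic discriminant is Δ = 9300 > 0, so there are three distinct real roots. p(-1) = -3 and p(0) = 14 have opposite signs, so a root lies in (-1, 0); Newton's method refines it to λ ≈ -0.8834. p(2) = 6 and p(3) = -7 have opposite signs, so a root lies in (2, 3); Newton's method refines it to λ ≈ 2.4717. p(6) = -10 and p(7) = 21 have opposite signs, so a root lies in (6, 7); Newton's method refines it to λ ≈ 6.4117. Check (Vieta): the three roots sum to 8, matching tr M = 8.
Thus the eigenvalues (to 4 decimals) are -0.8834 (modulus 0.8834); 2.4717 (modulus 2.4717); 6.4117 (modulus 6.4117). The spectral radius is the largest modulus: r(A) ≈ 6.4117. (Cross-check: r(A) ≤ ||A||_2 ≈ 8.7056; equality holds whenever A is normal, though it can also hold for some non-normal A.)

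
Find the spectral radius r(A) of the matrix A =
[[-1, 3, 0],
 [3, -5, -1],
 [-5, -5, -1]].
r(A) ≈ 6.9334

The eigenvalues of A are the roots of its characteristic polynomial. With M = A (coefficients from the trace, the sum of principal 2x2 minors, and det A):
  p(λ) = det(λ I - M) = λ^3 + 7λ^2 - 3λ - 24.
No integer candidate from the rational root theorem (±divisors of 24) is a root, so the roots are irrational. The cubic discriminant is Δ = 26997 > 0, so there are three distinct real roots. p(-7) = -3 and p(-6) = 30 have opposite signs, so a root lies in (-7, -6); Newton's method refines it to λ ≈ -6.9334. p(-2) = 2 and p(-1) = -15 have opposite signs, so a root lies in (-2, -1); Newton's method refines it to λ ≈ -1.8941. p(1) = -19 and p(2) = 6 have opposite signs, so a root lies in (1, 2); Newton's method refines it to λ ≈ 1.8275. Check (Vieta): the three roots sum to -7, matching tr M = -7.
Thus the eigenvalues (to 4 decimals) are -6.9334 (modulus 6.9334); -1.8941 (modulus 1.8941); 1.8275 (modulus 1.8275). The spectral radius is the largest modulus: r(A) ≈ 6.9334. (Cross-check: r(A) ≤ ||A||_2 ≈ 7.9121; equality holds whenever A is normal, though it can also hold for some non-normal A.)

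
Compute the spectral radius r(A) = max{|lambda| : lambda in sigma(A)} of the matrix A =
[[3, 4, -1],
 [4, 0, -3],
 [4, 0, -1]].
r(A) ≈ 3.9164

The eigenvalues of A are the roots of its characteristic polynomial. With M = A (coefficients from the trace, the sum of principal 2x2 minors, and det A):
  p(λ) = det(λ I - M) = λ^3 - 2λ^2 - 15λ + 32.
No integer candidate from the rational root theorem (±divisors of 32) is a root, so the roots are irrational. The cubic discriminant is Δ = 5056 > 0, so there are three distinct real roots. p(-4) = -4 and p(-3) = 32 have opposite signs, so a root lies in (-4, -3); Newton's method refines it to λ ≈ -3.9164. p(2) = 2 and p(3) = -4 have opposite signs, so a root lies in (2, 3); Newton's method refines it to λ ≈ 2.1966. p(3) = -4 and p(4) = 4 have opposite signs, so a root lies in (3, 4); Newton's method refines it to λ ≈ 3.7198. Check (Vieta): the three roots sum to 2, matching tr M = 2.
Thus the eigenvalues (to 4 decimals) are -3.9164 (modulus 3.9164); 2.1966 (modulus 2.1966); 3.7198 (modulus 3.7198). The spectral radius is the largest modulus: r(A) ≈ 3.9164. (Cross-check: r(A) ≤ ||A||_2 ≈ 7.3701; equality holds whenever A is normal, though it can also hold for some non-normal A.)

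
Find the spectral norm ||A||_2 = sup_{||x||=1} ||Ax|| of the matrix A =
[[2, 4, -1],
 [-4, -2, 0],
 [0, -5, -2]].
||A||_2 ≈ 7.296 (= sqrt(largest eigenvalue of A^T A))

||A||_2 = sigma_max(A) = sqrt(lambda_max(A^T A)). Form the symmetric matrix M = A^T A =
[[20, 16, -2],
 [16, 45, 6],
 [-2, 6, 5]].
Its characteristic polynomial (trace, sum of principal 2x2 minors, determinant of M give the coefficients) is
  p(λ) = det(λ I - M) = λ^3 - 70λ^2 + 929λ - 1936.
No integer candidate from the rational root theorem (±divisors of 1936) is a root, so the roots are irrational. The cubic discriminant is Δ = 530615392 > 0, so there are three distinct real roots. p(2) = -350 and p(3) = 248 have opposite signs, so a root lies in (2, 3); Newton's method refines it to λ ≈ 2.5596. p(14) = 94 and p(15) = -376 have opposite signs, so a root lies in (14, 15); Newton's method refines it to λ ≈ 14.2094. p(53) = -452 and p(54) = 1574 have opposite signs, so a root lies in (53, 54); Newton's method refines it to λ ≈ 53.231. Check (Vieta): the three roots sum to 70, matching tr M = 70.
So the eigenvalues of A^T A are ≈ 2.5596, 14.2094, 53.231 (all ≥ 0, as they must be for A^T A). The largest is λ_max ≈ 53.231, hence ||A||_2 = sqrt(λ_max) ≈ 7.296.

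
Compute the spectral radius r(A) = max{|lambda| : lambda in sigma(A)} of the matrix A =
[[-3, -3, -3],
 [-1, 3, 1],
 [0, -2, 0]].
r(A) = (2 + sqrt(28))/2 ≈ 3.6458

The eigenvalues of A are the roots of its characteristic polynomial. With M = A (coefficients from the trace, the sum of principal 2x2 minors, and det A):
  p(λ) = det(λ I - M) = λ^3 - 10λ + 12.
By the rational root theorem any rational root is an integer divisor of 12. Testing λ = 2: p(2) = 8 + 0 - 20 + 12 = 0, so λ = 2 is a root. Dividing out (λ - 2) leaves p(λ) = (λ - 2)(λ^2 + 2λ - 6). For λ^2 + 2λ - 6 the discriminant is 28. It is nonnegative but not a perfect square, so the roots are real and irrational: λ = (-2 ± sqrt(28))/2 ≈ 1.6458, -3.6458.
Thus the eigenvalues (to 4 decimals) are 1.6458 (modulus 1.6458); -3.6458 (modulus 3.6458); 2 (modulus 2). The spectral radius is the largest modulus: r(A) = (2 + sqrt(28))/2 ≈ 3.6458. (Cross-check: r(A) ≤ ||A||_2 ≈ 5.7637; equality holds whenever A is normal, though it can also hold for some non-normal A.)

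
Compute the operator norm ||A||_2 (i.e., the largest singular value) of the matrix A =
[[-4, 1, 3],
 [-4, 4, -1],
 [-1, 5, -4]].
||A||_2 ≈ 8.2381 (= sqrt(largest eigenvalue of A^T A))

||A||_2 = sigma_max(A) = sqrt(lambda_max(A^T A)). Form the symmetric matrix M = A^T A =
[[33, -25, -4],
 [-25, 42, -21],
 [-4, -21, 26]].
Its characteristic polynomial (trace, sum of principal 2x2 minors, determinant of M give the coefficients) is
  p(λ) = det(λ I - M) = λ^3 - 101λ^2 + 2254λ - 361.
No integer candidate from the rational root theorem (±divisors of 361) is a root, so the roots are irrational. The cubic discriminant is Δ = 6008433841 > 0, so there are three distinct real roots. p(0) = -361 and p(1) = 1793 have opposite signs, so a root lies in (0, 1); Newton's method refines it to λ ≈ 0.1613. p(32) = 1111 and p(33) = -31 have opposite signs, so a root lies in (32, 33); Newton's method refines it to λ ≈ 32.9729. p(67) = -1969 and p(68) = 319 have opposite signs, so a root lies in (67, 68); Newton's method refines it to λ ≈ 67.8658. Check (Vieta): the three roots sum to 101, matching tr M = 101.
So the eigenvalues of A^T A are ≈ 0.1613, 32.9729, 67.8658 (all ≥ 0, as they must be for A^T A). The largest is λ_max ≈ 67.8658, hence ||A||_2 = sqrt(λ_max) ≈ 8.2381.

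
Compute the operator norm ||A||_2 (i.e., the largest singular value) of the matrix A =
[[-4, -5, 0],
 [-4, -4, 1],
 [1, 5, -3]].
||A||_2 ≈ 9.9044 (= sqrt(largest eigenvalue of A^T A))

||A||_2 = sigma_max(A) = sqrt(lambda_max(A^T A)). Form the symmetric matrix M = A^T A =
[[33, 41, -7],
 [41, 66, -19],
 [-7, -19, 10]].
Its characteristic polynomial (trace, sum of principal 2x2 minors, determinant of M give the coefficients) is
  p(λ) = det(λ I - M) = λ^3 - 109λ^2 + 1077λ - 729.
No integer candidate from the rational root theorem (±divisors of 729) is a root, so the roots are irrational. The cubic discriminant is Δ = 6533919792 > 0, so there are three distinct real roots. p(0) = -729 and p(1) = 240 have opposite signs, so a root lies in (0, 1); Newton's method refines it to λ ≈ 0.7305. p(10) = 141 and p(11) = -740 have opposite signs, so a root lies in (10, 11); Newton's method refines it to λ ≈ 10.1727. p(98) = -827 and p(99) = 7884 have opposite signs, so a root lies in (98, 99); Newton's method refines it to λ ≈ 98.0968. Check (Vieta): the three roots sum to 109, matching tr M = 109.
So the eigenvalues of A^T A are ≈ 0.7305, 10.1727, 98.0968 (all ≥ 0, as they must be for A^T A). The largest is λ_max ≈ 98.0968, hence ||A||_2 = sqrt(λ_max) ≈ 9.9044.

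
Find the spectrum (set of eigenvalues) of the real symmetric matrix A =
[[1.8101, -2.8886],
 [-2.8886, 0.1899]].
sigma(A) ≈ {-2, 4}

A is real symmetric, so its spectrum consists of real eigenvalues. Expanding the characteristic polynomial of the displayed matrix gives
  det(λ I - A) = p(λ) = λ^2 + (-2)λ + (-8).
Solving p(λ) = 0 yields eigenvalues ≈ -2, 4. (A is shown rounded to 4 decimals, so these recover the underlying integer eigenvalues to within that precision.)
Verification: the trace of A = 2 equals the sum of eigenvalues 2, and det(A) ≈ -8.0003 matches the eigenvalue product -8.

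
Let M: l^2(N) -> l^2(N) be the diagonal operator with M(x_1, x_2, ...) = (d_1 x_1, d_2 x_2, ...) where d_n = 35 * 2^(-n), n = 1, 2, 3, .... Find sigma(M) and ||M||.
sigma(M) = {35 * 2^(-n) : n ≥ 1} ∪ {0}; ||M|| = 35/2

A bounded diagonal operator on l^2 with diagonal entries d_n has spectrum equal to the closure of {d_n : n ≥ 1}: every d_n is an eigenvalue (with eigenvector e_n), so {d_n} ⊂ sigma(M); the spectrum is closed, so its closure is too; and for lambda not in the closure, (M - lambda I) has bounded inverse (the diagonal entries 1/(d_n - lambda) are bounded). For our sequence d_n = 35 * 2^(-n), n = 1, 2, 3, ...:
  - {d_n} = {35 * 2^(-n) : n ≥ 1}; the only limit point is 0
  - closure = {35 * 2^(-n) : n ≥ 1} ∪ {0}
For the norm: a diagonal operator has ||M|| = sup_n |d_n|. Here d_n = 35 * 2^(-n) is positive and decreasing, so sup_n |d_n| = d_1 = 35/2. So ||M|| = 35/2.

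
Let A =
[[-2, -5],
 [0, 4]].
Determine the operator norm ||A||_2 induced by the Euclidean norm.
||A||_2 = sqrt((45 + sqrt(1769))/2) ≈ 6.5977 (= sqrt(largest eigenvalue of A^T A))

||A||_2 = sigma_max(A) = sqrt(lambda_max(A^T A)). Form the symmetric matrix M = A^T A =
[[4, 10],
 [10, 41]].
Its characteristic polynomial (trace, determinant of M give the coefficients) is
  p(λ) = det(λ I - M) = λ^2 - 45λ + 64.
For λ^2 - 45λ + 64 the discriminant is 1769. It is nonnegative but not a perfect square, so the roots are real and irrational: λ = (45 ± sqrt(1769))/2 ≈ 43.5297, 1.4703.
So the eigenvalues of A^T A are ≈ 1.4703, 43.5297 (all ≥ 0, as they must be for A^T A). The largest is λ_max = (45 + sqrt(1769))/2 ≈ 43.5297, hence ||A||_2 = sqrt(λ_max) = sqrt((45 + sqrt(1769))/2) ≈ 6.5977.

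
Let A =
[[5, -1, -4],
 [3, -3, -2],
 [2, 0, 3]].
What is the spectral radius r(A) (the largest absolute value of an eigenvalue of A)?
r(A) ≈ 4.6517

The eigenvalues of A are the roots of its characteristic polynomial. With M = A (coefficients from the trace, the sum of principal 2x2 minors, and det A):
  p(λ) = det(λ I - M) = λ^3 - 5λ^2 + 2λ + 56.
No integer candidate from the rational root theorem (±divisors of 56) is a root, so the roots are irrational. The cubic discriminant is Δ = -66684 < 0, so there is one real root and a complex-conjugate pair. p(-3) = -22 and p(-2) = 24 have opposite signs, so a root lies in (-3, -2); Newton's method refines it to λ ≈ -2.588. Dividing out (λ - (-2.588)) leaves approximately λ^2 - 7.588λ + 21.6381. For λ^2 - 7.588λ + 21.6381 the discriminant is -28.974. It is negative, so the remaining roots are the complex-conjugate pair λ ≈ 3.794 ± 2.6914i. Their product equals the constant term, so |λ|^2 ≈ 21.6381 and |λ| ≈ 4.6517.
Thus the eigenvalues (to 4 decimals) are -2.588 (modulus 2.588); 3.794 ± 2.6914i (modulus 4.6517). The spectral radius is the largest modulus: r(A) ≈ 4.6517. (Cross-check: r(A) ≤ ||A||_2 ≈ 7.7405; equality holds whenever A is normal, though it can also hold for some non-normal A.)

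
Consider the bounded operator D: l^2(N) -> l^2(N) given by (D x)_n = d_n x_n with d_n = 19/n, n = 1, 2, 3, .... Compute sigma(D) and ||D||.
sigma(D) = {19/n : n ≥ 1} ∪ {0}; ||D|| = 19

A bounded diagonal operator on l^2 with diagonal entries d_n has spectrum equal to the closure of {d_n : n ≥ 1}: every d_n is an eigenvalue (with eigenvector e_n), so {d_n} ⊂ sigma(D); the spectrum is closed, so its closure is too; and for lambda not in the closure, (D - lambda I) has bounded inverse (the diagonal entries 1/(d_n - lambda) are bounded). For our sequence d_n = 19/n, n = 1, 2, 3, ...:
  - {d_n} = {19/n : n ≥ 1}; the only limit point is 0
  - closure = {19/n : n ≥ 1} ∪ {0}
For the norm: a diagonal operator has ||D|| = sup_n |d_n|. Here d_n = 19/n is positive and decreasing, so sup_n |d_n| = d_1 = 19. So ||D|| = 19.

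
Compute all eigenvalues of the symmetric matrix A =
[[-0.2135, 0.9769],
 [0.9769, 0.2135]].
sigma(A) ≈ {-1, 1}

A is real symmetric, so its spectrum consists of real eigenvalues. Expanding the characteristic polynomial of the displayed matrix gives
  det(λ I - A) = p(λ) = λ^2 + (0)λ + (-1).
Solving p(λ) = 0 yields eigenvalues ≈ -1, 1. (A is shown rounded to 4 decimals, so these recover the underlying integer eigenvalues to within that precision.)
Verification: the trace of A = 0 equals the sum of eigenvalues 0, and det(A) ≈ -0.9999 matches the eigenvalue product -1.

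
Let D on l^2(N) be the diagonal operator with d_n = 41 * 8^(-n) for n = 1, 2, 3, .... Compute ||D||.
||D|| = 41/8 (attained at n = 1)

For D diagonal, ||D|| = sup_n |d_n|. The sequence d_n = 41 * 8^(-n) is positive and strictly decreasing (ratio 8^(-1) < 1), so the supremum is d_1 = 41/8. Hence ||D|| = 41/8.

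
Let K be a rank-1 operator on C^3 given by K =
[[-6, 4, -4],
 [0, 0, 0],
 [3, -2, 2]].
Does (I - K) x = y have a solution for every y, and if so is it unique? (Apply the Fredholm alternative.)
(I - K) is invertible (det(I - K) = 5 ≠ 0), so for every y in C^3 the equation (I - K) x = y has a unique solution.

K has rank 1, so it is an outer product K = u v^T: every row of K is a multiple of one row vector. Reading off the entries, u = (-2, 0, 1) and v = (3, -2, 2) (row i of K equals u_i·v^T). A rank-one matrix u v^T satisfies K u = u (v·u) and kills the (2)-dimensional subspace v^⊥, so its characteristic polynomial is lambda^2 (lambda - v·u) with v·u = tr K = -4. Hence the eigenvalues of I - K are 1 (multiplicity 2) and 1 - (-4) = 5, so det(I - K) = 5. (Direct check: I - K =
[[7, -4, 4],
 [0, 1, 0],
 [-3, 2, -1]]
has determinant 5.) The finite-dimensional Fredholm alternative says: either (I - K) is invertible, or ker(I - K) ≠ {0} and then range(I - K) = ker((I - K)^*)^⊥, with dim ker(I - K) = dim ker((I - K)^*). Since det(I - K) ≠ 0, 1 is not an eigenvalue of K and ker(I - K) = {0}, so we are in the first case: for every y there is a unique x = (I - K)^(-1) y. Explicitly, by the Sherman–Morrison formula, (I - u v^T)^(-1) = I + u v^T/(1 - v·u), i.e. (I - K)^(-1) = I + K/(5).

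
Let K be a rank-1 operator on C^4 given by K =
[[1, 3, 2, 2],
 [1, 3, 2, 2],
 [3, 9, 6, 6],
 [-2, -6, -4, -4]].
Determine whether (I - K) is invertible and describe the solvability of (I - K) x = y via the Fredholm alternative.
(I - K) is invertible (det(I - K) = -5 ≠ 0), so for every y in C^4 the equation (I - K) x = y has a unique solution.

K has rank 1, so it is an outer product K = u v^T: every row of K is a multiple of one row vector. Reading off the entries, u = (1, 1, 3, -2) and v = (1, 3, 2, 2) (row i of K equals u_i·v^T). A rank-one matrix u v^T satisfies K u = u (v·u) and kills the (3)-dimensional subspace v^⊥, so its characteristic polynomial is lambda^3 (lambda - v·u) with v·u = tr K = 6. Hence the eigenvalues of I - K are 1 (multiplicity 3) and 1 - (6) = -5, so det(I - K) = -5. (Direct check: I - K =
[[0, -3, -2, -2],
 [-1, -2, -2, -2],
 [-3, -9, -5, -6],
 [2, 6, 4, 5]]
has determinant -5.) The finite-dimensional Fredholm alternative says: either (I - K) is invertible, or ker(I - K) ≠ {0} and then range(I - K) = ker((I - K)^*)^⊥, with dim ker(I - K) = dim ker((I - K)^*). Since det(I - K) ≠ 0, 1 is not an eigenvalue of K and ker(I - K) = {0}, so we are in the first case: for every y there is a unique x = (I - K)^(-1) y. Explicitly, by the Sherman–Morrison formula, (I - u v^T)^(-1) = I + u v^T/(1 - v·u), i.e. (I - K)^(-1) = I + K/(-5).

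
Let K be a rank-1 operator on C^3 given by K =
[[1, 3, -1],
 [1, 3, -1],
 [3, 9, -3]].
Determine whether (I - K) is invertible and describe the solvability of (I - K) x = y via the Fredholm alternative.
(I - K) is singular (det(I - K) = 0, i.e. 1 ∈ sigma(K)). (I - K) x = y is solvable iff y ⊥ ker((I - K)^*) = span{(1, 3, -1)}, i.e. iff y_1 + 3y_2 - y_3 = 0. When solvable, the solutions are x = y + c·(1, 1, 3), c arbitrary (ker(I - K) = span{(1, 1, 3)}, dimension 1).

K has rank 1, so it is an outer product K = u v^T: every row of K is a multiple of one row vector. Reading off the entries, u = (1, 1, 3) and v = (1, 3, -1) (row i of K equals u_i·v^T). A rank-one matrix u v^T satisfies K u = u (v·u) and kills the (2)-dimensional subspace v^⊥, so its characteristic polynomial is lambda^2 (lambda - v·u) with v·u = tr K = 1. Hence the eigenvalues of I - K are 1 (multiplicity 2) and 1 - (1) = 0, so det(I - K) = 0. (Direct check: I - K =
[[0, -3, 1],
 [-1, -2, 1],
 [-3, -9, 4]]
has determinant 0.) So 1 is an eigenvalue of K and (I - K) is not invertible. The finite-dimensional Fredholm alternative says: either (I - K) is invertible, or ker(I - K) ≠ {0} and then range(I - K) = ker((I - K)^*)^⊥, with dim ker(I - K) = dim ker((I - K)^*). We are in the second case, so we need both kernels. Kernel of I - K: (I - K) u = u - u (v·u) = u - u = 0, so ker(I - K) = span{u} = span{(1, 1, 3)} (it is exactly 1-dimensional because rank(I - K) = 2). Kernel of the adjoint: K is real, so (I - K)^* = I - K^T = I - v u^T, and (I - v u^T) v = v - v (u·v) = 0; hence ker((I - K)^*) = span{v} = span{(1, 3, -1)}. Therefore (I - K) x = y is solvable iff <y, v> = 0, i.e. iff y_1 + 3y_2 - y_3 = 0. When this holds, K y = u (v·y) = 0, so (I - K) y = y and x = y is a particular solution; the full solution set is the line x = y + c·u = y + c·(1, 1, 3), c ∈ C.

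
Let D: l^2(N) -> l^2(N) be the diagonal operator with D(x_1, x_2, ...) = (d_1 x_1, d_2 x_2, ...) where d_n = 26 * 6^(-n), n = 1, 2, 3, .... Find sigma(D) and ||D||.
sigma(D) = {26 * 6^(-n) : n ≥ 1} ∪ {0}; ||D|| = 13/3

A bounded diagonal operator on l^2 with diagonal entries d_n has spectrum equal to the closure of {d_n : n ≥ 1}: every d_n is an eigenvalue (with eigenvector e_n), so {d_n} ⊂ sigma(D); the spectrum is closed, so its closure is too; and for lambda not in the closure, (D - lambda I) has bounded inverse (the diagonal entries 1/(d_n - lambda) are bounded). For our sequence d_n = 26 * 6^(-n), n = 1, 2, 3, ...:
  - {d_n} = {26 * 6^(-n) : n ≥ 1}; the only limit point is 0
  - closure = {26 * 6^(-n) : n ≥ 1} ∪ {0}
For the norm: a diagonal operator has ||D|| = sup_n |d_n|. Here d_n = 26 * 6^(-n) is positive and decreasing, so sup_n |d_n| = d_1 = 26/6 = 13/3. So ||D|| = 13/3.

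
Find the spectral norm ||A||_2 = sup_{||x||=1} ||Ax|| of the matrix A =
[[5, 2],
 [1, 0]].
||A||_2 = sqrt((30 + sqrt(884))/2) ≈ 5.465 (= sqrt(largest eigenvalue of A^T A))

||A||_2 = sigma_max(A) = sqrt(lambda_max(A^T A)). Form the symmetric matrix M = A^T A =
[[26, 10],
 [10, 4]].
Its characteristic polynomial (trace, determinant of M give the coefficients) is
  p(λ) = det(λ I - M) = λ^2 - 30λ + 4.
For λ^2 - 30λ + 4 the discriminant is 884. It is nonnegative but not a perfect square, so the roots are real and irrational: λ = (30 ± sqrt(884))/2 ≈ 29.8661, 0.1339.
So the eigenvalues of A^T A are ≈ 0.1339, 29.8661 (all ≥ 0, as they must be for A^T A). The largest is λ_max = (30 + sqrt(884))/2 ≈ 29.8661, hence ||A||_2 = sqrt(λ_max) = sqrt((30 + sqrt(884))/2) ≈ 5.465.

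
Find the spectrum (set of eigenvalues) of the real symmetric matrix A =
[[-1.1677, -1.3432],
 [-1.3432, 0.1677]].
sigma(A) ≈ {-2, 1}

A is real symmetric, so its spectrum consists of real eigenvalues. Expanding the characteristic polynomial of the displayed matrix gives
  det(λ I - A) = p(λ) = λ^2 + (1)λ + (-2).
Solving p(λ) = 0 yields eigenvalues ≈ -2, 1. (A is shown rounded to 4 decimals, so these recover the underlying integer eigenvalues to within that precision.)
Verification: the trace of A = -1 equals the sum of eigenvalues -1, and det(A) ≈ -2.0000 matches the eigenvalue product -2.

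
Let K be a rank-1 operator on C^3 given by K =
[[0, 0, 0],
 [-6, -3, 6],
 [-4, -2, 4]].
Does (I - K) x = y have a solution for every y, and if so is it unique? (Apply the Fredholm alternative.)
(I - K) is singular (det(I - K) = 0, i.e. 1 ∈ sigma(K)). (I - K) x = y is solvable iff y ⊥ ker((I - K)^*) = span{(2, 1, -2)}, i.e. iff 2y_1 + y_2 - 2y_3 = 0. When solvable, the solutions are x = y + c·(0, -3, -2), c arbitrary (ker(I - K) = span{(0, -3, -2)}, dimension 1).

K has rank 1, so it is an outer product K = u v^T: every row of K is a multiple of one row vector. Reading off the entries, u = (0, -3, -2) and v = (2, 1, -2) (row i of K equals u_i·v^T). A rank-one matrix u v^T satisfies K u = u (v·u) and kills the (2)-dimensional subspace v^⊥, so its characteristic polynomial is lambda^2 (lambda - v·u) with v·u = tr K = 1. Hence the eigenvalues of I - K are 1 (multiplicity 2) and 1 - (1) = 0, so det(I - K) = 0. (Direct check: I - K =
[[1, 0, 0],
 [6, 4, -6],
 [4, 2, -3]]
has determinant 0.) So 1 is an eigenvalue of K and (I - K) is not invertible. The finite-dimensional Fredholm alternative says: either (I - K) is invertible, or ker(I - K) ≠ {0} and then range(I - K) = ker((I - K)^*)^⊥, with dim ker(I - K) = dim ker((I - K)^*). We are in the second case, so we need both kernels. Kernel of I - K: (I - K) u = u - u (v·u) = u - u = 0, so ker(I - K) = span{u} = span{(0, -3, -2)} (it is exactly 1-dimensional because rank(I - K) = 2). Kernel of the adjoint: K is real, so (I - K)^* = I - K^T = I - v u^T, and (I - v u^T) v = v - v (u·v) = 0; hence ker((I - K)^*) = span{v} = span{(2, 1, -2)}. Therefore (I - K) x = y is solvable iff <y, v> = 0, i.e. iff 2y_1 + y_2 - 2y_3 = 0. When this holds, K y = u (v·y) = 0, so (I - K) y = y and x = y is a particular solution; the full solution set is the line x = y + c·u = y + c·(0, -3, -2), c ∈ C.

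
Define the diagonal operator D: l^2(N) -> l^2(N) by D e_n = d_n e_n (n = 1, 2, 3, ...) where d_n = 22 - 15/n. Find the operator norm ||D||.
||D|| = 22

For a diagonal operator on l^2 with entries d_n, ||D|| = sup_n |d_n|. Here d_1 = 7, d_2 = 29/2, ..., and d_n = 22 - 15/n increases monotonically toward 22. All terms lie in [7, 22), so |d_n| = d_n and the supremum is the limit 22, which is not attained by any individual d_n. Hence ||D|| = 22.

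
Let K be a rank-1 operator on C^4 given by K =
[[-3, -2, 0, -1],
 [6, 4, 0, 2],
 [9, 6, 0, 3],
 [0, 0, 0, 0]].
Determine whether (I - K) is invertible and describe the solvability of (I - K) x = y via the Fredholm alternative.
(I - K) is singular (det(I - K) = 0, i.e. 1 ∈ sigma(K)). (I - K) x = y is solvable iff y ⊥ ker((I - K)^*) = span{(-3, -2, 0, -1)}, i.e. iff -3y_1 - 2y_2 - y_4 = 0. When solvable, the solutions are x = y + c·(1, -2, -3, 0), c arbitrary (ker(I - K) = span{(1, -2, -3, 0)}, dimension 1).

K has rank 1, so it is an outer product K = u v^T: every row of K is a multiple of one row vector. Reading off the entries, u = (1, -2, -3, 0) and v = (-3, -2, 0, -1) (row i of K equals u_i·v^T). A rank-one matrix u v^T satisfies K u = u (v·u) and kills the (3)-dimensional subspace v^⊥, so its characteristic polynomial is lambda^3 (lambda - v·u) with v·u = tr K = 1. Hence the eigenvalues of I - K are 1 (multiplicity 3) and 1 - (1) = 0, so det(I - K) = 0. (Direct check: I - K =
[[4, 2, 0, 1],
 [-6, -3, 0, -2],
 [-9, -6, 1, -3],
 [0, 0, 0, 1]]
has determinant 0.) So 1 is an eigenvalue of K and (I - K) is not invertible. The finite-dimensional Fredholm alternative says: either (I - K) is invertible, or ker(I - K) ≠ {0} and then range(I - K) = ker((I - K)^*)^⊥, with dim ker(I - K) = dim ker((I - K)^*). We are in the second case, so we need both kernels. Kernel of I - K: (I - K) u = u - u (v·u) = u - u = 0, so ker(I - K) = span{u} = span{(1, -2, -3, 0)} (it is exactly 1-dimensional because rank(I - K) = 3). Kernel of the adjoint: K is real, so (I - K)^* = I - K^T = I - v u^T, and (I - v u^T) v = v - v (u·v) = 0; hence ker((I - K)^*) = span{v} = span{(-3, -2, 0, -1)}. Therefore (I - K) x = y is solvable iff <y, v> = 0, i.e. iff -3y_1 - 2y_2 - y_4 = 0. When this holds, K y = u (v·y) = 0, so (I - K) y = y and x = y is a particular solution; the full solution set is the line x = y + c·u = y + c·(1, -2, -3, 0), c ∈ C.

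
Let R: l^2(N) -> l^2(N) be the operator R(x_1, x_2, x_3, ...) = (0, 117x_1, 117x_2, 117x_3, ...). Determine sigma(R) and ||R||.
sigma(R) = closed disk {z in C : |z| ≤ 117}; ||R|| = 117

Note R = 117·U where U is the unit right shift (U x)_k = x_{k-1} (with x_0 := 0); so ||R|| = 117||U|| and sigma(R) = 117·sigma(U). ||R x||^2 = sum_{k≥1} |117x_k|^2 = 13689||x||^2, so ||R|| = 117 and sigma(R) ⊂ {|z| ≤ 117}. For any |lambda| < 117, the equation (R - lambda I) x = 0 forces x_1 = 0, then 117x_k = lambda x_{k+1} ⇒ x = 0, so R has no eigenvalues. But (R - lambda I) is not surjective for |lambda| < 117: solving (R - lambda I) x = e_1 would require x_n proportional to (lambda/117)^(-n), which is not in l^2. So every |lambda| < 117 lies in the residual spectrum. The boundary |lambda| = 117 is in the approximate point spectrum (the spectrum is closed). Hence sigma(R) is the closed disk of radius 117.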